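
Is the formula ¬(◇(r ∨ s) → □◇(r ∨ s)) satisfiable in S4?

Yes, satisfiable

1. ¬(◇(r ∨ s) → □◇(r ∨ s)), w0
2. ◇(r ∨ s), w0
3. ¬□◇(r ∨ s), w0
4. r ∨ s, w1
5. s, w1
6. ¬◇(r ∨ s), w2
7. ¬(r ∨ s), w2
8. ¬r, w2
9. ¬s, w2
Accessibility: w0Rw0, w0Rw1, w0Rw2, w1Rw1, w2Rw2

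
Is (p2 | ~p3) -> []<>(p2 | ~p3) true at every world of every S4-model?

No, not valid

Tableau for the negation ~((p2 | ~p3) -> []<>(p2 | ~p3)):
1. ~((p2 | ~p3) -> []<>(p2 | ~p3)), w0
2. p2 | ~p3, w0   [~->-rule on 1]
3. ~[]<>(p2 | ~p3), w0   [~->-rule on 1]
4. ~p3, w0   [|-rule on 2 (branches; this branch)]
5. ~<>(p2 | ~p3), w1   [~[]-rule on 3: fresh world w1, w0Rw1]
6. ~(p2 | ~p3), w1   [~<>-rule on 5 via w1Rw1]
7. ~p2, w1   [~|-rule on 6]
8. p3, w1   [~|-rule on 6]
Accessibility: w0Rw0, w0Rw1, w1Rw1
The negation has an open branch (countermodel exists).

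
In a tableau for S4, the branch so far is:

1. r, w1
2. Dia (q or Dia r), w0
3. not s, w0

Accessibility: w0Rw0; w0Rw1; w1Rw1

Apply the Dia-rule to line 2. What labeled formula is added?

a fresh world w2 with w0Rw2, and q or Dia r at w2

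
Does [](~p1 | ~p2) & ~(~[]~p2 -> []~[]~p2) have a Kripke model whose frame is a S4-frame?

Satisfiable

1. [](~p1 | ~p2) & ~(~[]~p2 -> []~[]~p2), 0
2. [](~p1 | ~p2), 0   [&-rule on 1]
3. ~(~[]~p2 -> []~[]~p2), 0   [&-rule on 1]
4. ~[]~p2, 0   [~->-rule on 3]
5. ~[]~[]~p2, 0   [~->-rule on 3]
6. ~p1 | ~p2, 0   [[]-rule on 2 via 0R0]
7. ~p2, 0   [|-rule on 6 (branches; this branch)]
8. p2, 1   [~[]-rule on 4: fresh world 1, 0R1]
9. ~p1 | ~p2, 1   [[]-rule on 2 via 0R1]
10. ~p1, 1   [|-rule on 9 (branches; this branch)]
11. []~p2, 2   [~[]-rule on 5: fresh world 2, 0R2]
12. ~p1 | ~p2, 2   [[]-rule on 2 via 0R2]
13. ~p2, 2   [[]-rule on 11 via 2R2]
Accessibility: 0R0, 0R1, 0R2, 1R1, 2R2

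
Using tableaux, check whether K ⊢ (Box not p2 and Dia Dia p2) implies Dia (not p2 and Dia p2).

Valid

Tableau for the negation not ((Box not p2 and Dia Dia p2) implies Dia (not p2 and Dia p2)):
1. not ((Box not p2 and Dia Dia p2) implies Dia (not p2 and Dia p2)), u
2. Box not p2 and Dia Dia p2, u
3. not Dia (not p2 and Dia p2), u
4. Box not p2, u
5. Dia Dia p2, u
6. Dia p2, v
7. not (not p2 and Dia p2), v
8. not p2, v
9. not Dia p2, v
10. p2, w
11. not p2, w
Accessibility: uRv, vRw
Branch closes: p2 and not p2 both at w.
Every branch of the negation's tableau closes; the branch above is one of them.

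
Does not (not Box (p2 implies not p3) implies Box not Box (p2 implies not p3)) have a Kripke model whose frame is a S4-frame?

Yes, satisfiable

1. not (not Box (p2 implies not p3) implies Box not Box (p2 implies not p3)), w0
2. not Box (p2 implies not p3), w0
3. not Box not Box (p2 implies not p3), w0
4. not (p2 implies not p3), w1
5. p2, w1
6. p3, w1
7. Box (p2 implies not p3), w2
8. p2 implies not p3, w2
9. not p3, w2
Accessibility: w0Rw0, w0Rw1, w0Rw2, w1Rw1, w2Rw2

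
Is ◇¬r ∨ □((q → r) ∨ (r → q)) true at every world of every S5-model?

Yes, valid

Tableau for the negation ¬(◇¬r ∨ □((q → r) ∨ (r → q))):
1. ¬(◇¬r ∨ □((q → r) ∨ (r → q))), u
2. ¬◇¬r, u   [¬∨-rule on 1]
3. ¬□((q → r) ∨ (r → q)), u   [¬∨-rule on 1]
4. r, u   [¬◇-rule on 2 via uRu]
5. ¬((q → r) ∨ (r → q)), v   [¬□-rule on 3: fresh world v, uRv]
6. ¬(q → r), v   [¬∨-rule on 5]
7. ¬(r → q), v   [¬∨-rule on 5]
8. q, v   [¬→-rule on 6]
9. ¬r, v   [¬→-rule on 6]
10. r, v   [¬→-rule on 7]
11. ¬q, v   [¬→-rule on 7]
Accessibility: uRu, uRv, vRu, vRv
Branch closes: r and ¬r both at v.
Every branch of the negation's tableau closes; the branch above is one of them.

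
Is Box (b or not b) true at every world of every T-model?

Yes, valid

Tableau for the negation not Box (b or not b):
1. not Box (b or not b), 0
2. not (b or not b), 1
3. not b, 1
4. b, 1
Accessibility: 0R0, 0R1, 1R1
Branch closes: b and not b both at 1.
All branches of the negation close; one closing branch shown above.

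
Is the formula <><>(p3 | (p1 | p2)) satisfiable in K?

1. <><>(p3 | (p1 | p2)), u
2. <>(p3 | (p1 | p2)), v   [<>-rule on 1: fresh world v, uRv]
3. p3 | (p1 | p2), w   [<>-rule on 2: fresh world w, vRw]
4. p1 | p2, w   [|-rule on 3 (branches; this branch)]
5. p2, w   [|-rule on 4 (branches; this branch)]
Accessibility: uRv, vRw

Satisfiable (open branch found)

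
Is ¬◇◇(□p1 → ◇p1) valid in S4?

No, not valid

Tableau for the negation ◇◇(□p1 → ◇p1):
1. ◇◇(□p1 → ◇p1), u
2. ◇(□p1 → ◇p1), v
3. □p1 → ◇p1, w
4. ◇p1, w
5. p1, x
Accessibility: uRu, uRv, uRw, uRx, vRv, vRw, vRx, wRw, wRx, xRx
The negation has an open branch (countermodel exists).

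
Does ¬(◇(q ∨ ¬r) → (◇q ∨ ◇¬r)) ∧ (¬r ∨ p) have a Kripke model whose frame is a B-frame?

1. ¬(◇(q ∨ ¬r) → (◇q ∨ ◇¬r)) ∧ (¬r ∨ p), u
2. ¬(◇(q ∨ ¬r) → (◇q ∨ ◇¬r)), u
3. ¬r ∨ p, u
4. ◇(q ∨ ¬r), u
5. ¬(◇q ∨ ◇¬r), u
6. ¬◇q, u
7. ¬◇¬r, u
8. ¬q, u
9. r, u
10. p, u
11. q ∨ ¬r, v
12. ¬q, v
13. r, v
14. ¬r, v
Accessibility: uRu, uRv, vRu, vRv
Branch closes: r and ¬r both at v.
Every branch closes; the branch above is one of them.

Unsatisfiable (every branch closes)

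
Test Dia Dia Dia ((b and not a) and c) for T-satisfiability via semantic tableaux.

Satisfiable (open branch found)

1. Dia Dia Dia ((b and not a) and c), w0
2. Dia Dia ((b and not a) and c), w1
3. Dia ((b and not a) and c), w2
4. (b and not a) and c, w3
5. b and not a, w3
6. c, w3
7. b, w3
8. not a, w3
Accessibility: w0Rw0, w0Rw1, w1Rw1, w1Rw2, w2Rw2, w2Rw3, w3Rw3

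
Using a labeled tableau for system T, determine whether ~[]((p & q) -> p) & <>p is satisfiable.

Unsatisfiable (every branch closes)

1. ~[]((p & q) -> p) & <>p, 0
2. ~[]((p & q) -> p), 0
3. <>p, 0
4. ~((p & q) -> p), 1
5. p & q, 1
6. ~p, 1
7. p, 1
8. q, 1
Accessibility: 0R0, 0R1, 1R1
Branch closes: p and ~p both at 1.
All branches of the tableau close; one closing branch shown above.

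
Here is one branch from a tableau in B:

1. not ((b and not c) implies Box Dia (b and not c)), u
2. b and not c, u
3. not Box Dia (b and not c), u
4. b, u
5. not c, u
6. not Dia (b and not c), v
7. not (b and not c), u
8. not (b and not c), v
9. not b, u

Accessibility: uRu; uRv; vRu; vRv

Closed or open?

Both b and not b appear at u.

Yes, closed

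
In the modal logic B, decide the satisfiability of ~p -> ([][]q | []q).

Satisfiable

1. ~p -> ([][]q | []q), w0
2. [][]q | []q, w0   [->-rule on 1 (branches; this branch)]
3. []q, w0   [|-rule on 2 (branches; this branch)]
4. q, w0   [[]-rule on 3 via w0Rw0]
Accessibility: w0Rw0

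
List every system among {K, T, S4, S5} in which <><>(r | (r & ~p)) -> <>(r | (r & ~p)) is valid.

S4-tableau for the negation ~(<><>(r | (r & ~p)) -> <>(r | (r & ~p))):
1. ~(<><>(r | (r & ~p)) -> <>(r | (r & ~p))), w0
2. <><>(r | (r & ~p)), w0
3. ~<>(r | (r & ~p)), w0
4. ~(r | (r & ~p)), w0
5. ~r, w0
6. ~(r & ~p), w0
7. p, w0
8. <>(r | (r & ~p)), w1
9. ~(r | (r & ~p)), w1
10. ~r, w1
11. ~(r & ~p), w1
12. p, w1
13. r | (r & ~p), w2
14. ~(r | (r & ~p)), w2
15. ~r, w2
16. ~(r & ~p), w2
17. r & ~p, w2
18. r, w2
19. ~p, w2
Accessibility: w0Rw0, w0Rw1, w0Rw2, w1Rw1, w1Rw2, w2Rw2
Branch closes: r and ~r both at w2.
Every branch closes (one shown): valid in S4, hence also in S5 (every theorem of S4 is a theorem of S5).
T-tableau for the negation ~(<><>(r | (r & ~p)) -> <>(r | (r & ~p))):
1. ~(<><>(r | (r & ~p)) -> <>(r | (r & ~p))), w0
2. <><>(r | (r & ~p)), w0
3. ~<>(r | (r & ~p)), w0
4. ~(r | (r & ~p)), w0
5. ~r, w0
6. ~(r & ~p), w0
7. p, w0
8. <>(r | (r & ~p)), w1
9. ~(r | (r & ~p)), w1
10. ~r, w1
11. ~(r & ~p), w1
12. p, w1
13. r | (r & ~p), w2
14. r & ~p, w2
15. r, w2
16. ~p, w2
Accessibility: w0Rw0, w0Rw1, w1Rw1, w1Rw2, w2Rw2
Complete open branch: countermodel on a T-frame, so not valid in T, nor in K (the same frame is also a K-frame).

S4, S5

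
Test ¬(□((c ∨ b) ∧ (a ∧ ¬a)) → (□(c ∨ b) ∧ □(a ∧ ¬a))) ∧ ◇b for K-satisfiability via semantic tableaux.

Unsatisfiable (every branch closes)

1. ¬(□((c ∨ b) ∧ (a ∧ ¬a)) → (□(c ∨ b) ∧ □(a ∧ ¬a))) ∧ ◇b, 0
2. ¬(□((c ∨ b) ∧ (a ∧ ¬a)) → (□(c ∨ b) ∧ □(a ∧ ¬a))), 0   [∧-rule on 1]
3. ◇b, 0   [∧-rule on 1]
4. □((c ∨ b) ∧ (a ∧ ¬a)), 0   [¬→-rule on 2]
5. ¬(□(c ∨ b) ∧ □(a ∧ ¬a)), 0   [¬→-rule on 2]
6. ¬□(a ∧ ¬a), 0   [¬∧-rule on 5 (branches; this branch)]
7. b, 1   [◇-rule on 3: fresh world 1, 0R1]
8. (c ∨ b) ∧ (a ∧ ¬a), 1   [□-rule on 4 via 0R1]
9. c ∨ b, 1   [∧-rule on 8]
10. a ∧ ¬a, 1   [∧-rule on 8]
11. a, 1   [∧-rule on 10]
12. ¬a, 1   [∧-rule on 10]
Accessibility: 0R1
Branch closes: a and ¬a both at 1.
Every branch closes; the branch above is one of them.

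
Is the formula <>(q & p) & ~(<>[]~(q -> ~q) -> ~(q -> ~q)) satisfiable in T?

1. <>(q & p) & ~(<>[]~(q -> ~q) -> ~(q -> ~q)), w0
2. <>(q & p), w0
3. ~(<>[]~(q -> ~q) -> ~(q -> ~q)), w0
4. <>[]~(q -> ~q), w0
5. q -> ~q, w0
6. ~q, w0
7. q & p, w1
8. q, w1
9. p, w1
10. []~(q -> ~q), w2
11. ~(q -> ~q), w2
12. q, w2
Accessibility: w0Rw0, w0Rw1, w0Rw2, w1Rw1, w2Rw2

Satisfiable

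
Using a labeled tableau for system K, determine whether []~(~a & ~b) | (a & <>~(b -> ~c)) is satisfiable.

1. []~(~a & ~b) | (a & <>~(b -> ~c)), u
2. a & <>~(b -> ~c), u
3. a, u
4. <>~(b -> ~c), u
5. ~(b -> ~c), v
6. b, v
7. c, v
Accessibility: uRv

Satisfiable (open branch found)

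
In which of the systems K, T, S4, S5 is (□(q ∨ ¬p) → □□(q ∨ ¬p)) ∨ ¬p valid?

S4, S5

T-tableau for the negation ¬((□(q ∨ ¬p) → □□(q ∨ ¬p)) ∨ ¬p):
1. ¬((□(q ∨ ¬p) → □□(q ∨ ¬p)) ∨ ¬p), u
2. ¬(□(q ∨ ¬p) → □□(q ∨ ¬p)), u   [¬∨-rule on 1]
3. p, u   [¬∨-rule on 1]
4. □(q ∨ ¬p), u   [¬→-rule on 2]
5. ¬□□(q ∨ ¬p), u   [¬→-rule on 2]
6. q ∨ ¬p, u   [□-rule on 4 via uRu]
7. q, u   [∨-rule on 6 (branches; this branch)]
8. ¬□(q ∨ ¬p), v   [¬□-rule on 5: fresh world v, uRv]
9. q ∨ ¬p, v   [□-rule on 4 via uRv]
10. ¬p, v   [∨-rule on 9 (branches; this branch)]
11. ¬(q ∨ ¬p), w   [¬□-rule on 8: fresh world w, vRw]
12. ¬q, w   [¬∨-rule on 11]
13. p, w   [¬∨-rule on 11]
Accessibility: uRu, uRv, vRv, vRw, wRw
Complete open branch: countermodel on a T-frame, so not valid in T, nor in K (the same frame is also a K-frame).
S4-tableau for the negation ¬((□(q ∨ ¬p) → □□(q ∨ ¬p)) ∨ ¬p):
1. ¬((□(q ∨ ¬p) → □□(q ∨ ¬p)) ∨ ¬p), u
2. ¬(□(q ∨ ¬p) → □□(q ∨ ¬p)), u   [¬∨-rule on 1]
3. p, u   [¬∨-rule on 1]
4. □(q ∨ ¬p), u   [¬→-rule on 2]
5. ¬□□(q ∨ ¬p), u   [¬→-rule on 2]
6. q ∨ ¬p, u   [□-rule on 4 via uRu]
7. q, u   [∨-rule on 6 (branches; this branch)]
8. ¬□(q ∨ ¬p), v   [¬□-rule on 5: fresh world v, uRv]
9. q ∨ ¬p, v   [□-rule on 4 via uRv]
10. ¬p, v   [∨-rule on 9 (branches; this branch)]
11. ¬(q ∨ ¬p), w   [¬□-rule on 8: fresh world w, vRw]
12. ¬q, w   [¬∨-rule on 11]
13. p, w   [¬∨-rule on 11]
14. q ∨ ¬p, w   [□-rule on 4 via uRw]
15. ¬p, w   [∨-rule on 14 (branches; this branch)]
Accessibility: uRu, uRv, uRw, vRv, vRw, wRw
Branch closes: p and ¬p both at w.
Every branch closes (one shown): valid in S4, hence also in S5 (every theorem of S4 is a theorem of S5).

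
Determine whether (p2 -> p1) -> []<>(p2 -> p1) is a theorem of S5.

Tableau for the negation ~((p2 -> p1) -> []<>(p2 -> p1)):
1. ~((p2 -> p1) -> []<>(p2 -> p1)), w0
2. p2 -> p1, w0   [~->-rule on 1]
3. ~[]<>(p2 -> p1), w0   [~->-rule on 1]
4. p1, w0   [->-rule on 2 (branches; this branch)]
5. ~<>(p2 -> p1), w1   [~[]-rule on 3: fresh world w1, w0Rw1]
6. ~(p2 -> p1), w0   [~<>-rule on 5 via w1Rw0]
7. p2, w0   [~->-rule on 6]
8. ~p1, w0   [~->-rule on 6]
Accessibility: w0Rw0, w0Rw1, w1Rw0, w1Rw1
Branch closes: p1 and ~p1 both at w0.
Every branch of the negation's tableau closes; the branch above is one of them.

Valid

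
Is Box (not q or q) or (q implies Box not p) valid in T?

Tableau for the negation not (Box (not q or q) or (q implies Box not p)):
1. not (Box (not q or q) or (q implies Box not p)), w0
2. not Box (not q or q), w0   [neg-or-rule on 1]
3. not (q implies Box not p), w0   [neg-or-rule on 1]
4. q, w0   [neg-implies-rule on 3]
5. not Box not p, w0   [neg-implies-rule on 3]
6. not (not q or q), w1   [neg-Box-rule on 2: fresh world w1, w0Rw1]
7. q, w1   [neg-or-rule on 6]
8. not q, w1   [neg-or-rule on 6]
Accessibility: w0Rw0, w0Rw1, w1Rw1
Branch closes: q and not q both at w1.
All branches of the negation close; one closing branch shown above.

Valid in T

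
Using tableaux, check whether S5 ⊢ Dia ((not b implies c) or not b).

Tableau for the negation not Dia ((not b implies c) or not b):
1. not Dia ((not b implies c) or not b), 0
2. not ((not b implies c) or not b), 0
3. not (not b implies c), 0
4. b, 0
5. not b, 0
6. not c, 0
Accessibility: 0R0
Branch closes: b and not b both at 0.
All branches of the negation close; one closing branch shown above.

Valid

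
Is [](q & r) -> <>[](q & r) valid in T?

Tableau for the negation ~([](q & r) -> <>[](q & r)):
1. ~([](q & r) -> <>[](q & r)), 0
2. [](q & r), 0   [~->-rule on 1]
3. ~<>[](q & r), 0   [~->-rule on 1]
4. q & r, 0   [[]-rule on 2 via 0R0]
5. q, 0   [&-rule on 4]
6. r, 0   [&-rule on 4]
7. ~[](q & r), 0   [~<>-rule on 3 via 0R0]
8. ~(q & r), 1   [~[]-rule on 7: fresh world 1, 0R1]
9. q & r, 1   [[]-rule on 2 via 0R1]
10. q, 1   [&-rule on 9]
11. r, 1   [&-rule on 9]
12. ~[](q & r), 1   [~<>-rule on 3 via 0R1]
13. ~r, 1   [~&-rule on 8 (branches; this branch)]
Accessibility: 0R0, 0R1, 1R1
Branch closes: r and ~r both at 1.
Every branch of the negation's tableau closes; the branch above is one of them.

Yes, valid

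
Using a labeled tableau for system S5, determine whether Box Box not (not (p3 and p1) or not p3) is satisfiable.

1. Box Box not (not (p3 and p1) or not p3), 0
2. Box not (not (p3 and p1) or not p3), 0
3. not (not (p3 and p1) or not p3), 0
4. p3 and p1, 0
5. p3, 0
6. p1, 0
Accessibility: 0R0

Yes, satisfiable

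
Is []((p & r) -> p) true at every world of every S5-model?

Yes, valid

Tableau for the negation ~[]((p & r) -> p):
1. ~[]((p & r) -> p), u
2. ~((p & r) -> p), v
3. p & r, v
4. ~p, v
5. p, v
6. r, v
Accessibility: uRu, uRv, vRu, vRv
Branch closes: p and ~p both at v.
Every branch of the negation's tableau closes; the branch above is one of them.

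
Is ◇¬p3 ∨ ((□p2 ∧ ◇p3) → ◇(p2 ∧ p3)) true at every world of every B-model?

Yes, valid

Tableau for the negation ¬(◇¬p3 ∨ ((□p2 ∧ ◇p3) → ◇(p2 ∧ p3))):
1. ¬(◇¬p3 ∨ ((□p2 ∧ ◇p3) → ◇(p2 ∧ p3))), 0
2. ¬◇¬p3, 0   [¬∨-rule on 1]
3. ¬((□p2 ∧ ◇p3) → ◇(p2 ∧ p3)), 0   [¬∨-rule on 1]
4. □p2 ∧ ◇p3, 0   [¬→-rule on 3]
5. ¬◇(p2 ∧ p3), 0   [¬→-rule on 3]
6. □p2, 0   [∧-rule on 4]
7. ◇p3, 0   [∧-rule on 4]
8. p3, 0   [¬◇-rule on 2 via 0R0]
9. ¬(p2 ∧ p3), 0   [¬◇-rule on 5 via 0R0]
10. p2, 0   [□-rule on 6 via 0R0]
11. ¬p3, 0   [¬∧-rule on 9 (branches; this branch)]
Accessibility: 0R0
Branch closes: p3 and ¬p3 both at 0.
Every branch of the negation's tableau closes; the branch above is one of them.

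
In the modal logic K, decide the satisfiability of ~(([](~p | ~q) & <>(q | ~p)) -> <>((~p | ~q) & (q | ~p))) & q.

Unsatisfiable (every branch closes)

1. ~(([](~p | ~q) & <>(q | ~p)) -> <>((~p | ~q) & (q | ~p))) & q, u
2. ~(([](~p | ~q) & <>(q | ~p)) -> <>((~p | ~q) & (q | ~p))), u
3. q, u
4. [](~p | ~q) & <>(q | ~p), u
5. ~<>((~p | ~q) & (q | ~p)), u
6. [](~p | ~q), u
7. <>(q | ~p), u
8. q | ~p, v
9. ~((~p | ~q) & (q | ~p)), v
10. ~p | ~q, v
11. q, v
12. ~(~p | ~q), v
13. p, v
14. ~q, v
Accessibility: uRv
Branch closes: q and ~q both at v.
All branches of the tableau close; one closing branch shown above.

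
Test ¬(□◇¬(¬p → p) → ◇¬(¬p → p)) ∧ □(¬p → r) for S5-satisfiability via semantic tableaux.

1. ¬(□◇¬(¬p → p) → ◇¬(¬p → p)) ∧ □(¬p → r), 0
2. ¬(□◇¬(¬p → p) → ◇¬(¬p → p)), 0   [∧-rule on 1]
3. □(¬p → r), 0   [∧-rule on 1]
4. □◇¬(¬p → p), 0   [¬→-rule on 2]
5. ¬◇¬(¬p → p), 0   [¬→-rule on 2]
6. ¬p → r, 0   [□-rule on 3 via 0R0]
7. ◇¬(¬p → p), 0   [□-rule on 4 via 0R0]
8. ¬p → p, 0   [¬◇-rule on 5 via 0R0]
9. r, 0   [→-rule on 6 (branches; this branch)]
10. p, 0   [→-rule on 8 (branches; this branch)]
11. ¬(¬p → p), 1   [◇-rule on 7: fresh world 1, 0R1]
12. ¬p, 1   [¬→-rule on 11]
13. ¬p → r, 1   [□-rule on 3 via 0R1]
14. ◇¬(¬p → p), 1   [□-rule on 4 via 0R1]
15. ¬p → p, 1   [¬◇-rule on 5 via 0R1]
16. r, 1   [→-rule on 13 (branches; this branch)]
17. p, 1   [→-rule on 15 (branches; this branch)]
Accessibility: 0R0, 0R1, 1R0, 1R1
Branch closes: p and ¬p both at 1.
(One branch shown.) All branches close.

Unsatisfiable (every branch closes)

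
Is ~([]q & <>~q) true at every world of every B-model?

Tableau for the negation []q & <>~q:
1. []q & <>~q, u
2. []q, u
3. <>~q, u
4. q, u
5. ~q, v
6. q, v
Accessibility: uRu, uRv, vRu, vRv
Branch closes: q and ~q both at v.
Every branch of the negation's tableau closes; the branch above is one of them.

Valid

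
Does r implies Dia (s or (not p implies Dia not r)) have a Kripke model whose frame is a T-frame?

1. r implies Dia (s or (not p implies Dia not r)), 0
2. Dia (s or (not p implies Dia not r)), 0
3. s or (not p implies Dia not r), 1
4. not p implies Dia not r, 1
5. Dia not r, 1
6. not r, 2
Accessibility: 0R0, 0R1, 1R1, 1R2, 2R2

Satisfiable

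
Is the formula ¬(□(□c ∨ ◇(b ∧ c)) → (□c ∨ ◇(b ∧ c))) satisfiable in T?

1. ¬(□(□c ∨ ◇(b ∧ c)) → (□c ∨ ◇(b ∧ c))), u
2. □(□c ∨ ◇(b ∧ c)), u
3. ¬(□c ∨ ◇(b ∧ c)), u
4. ¬□c, u
5. ¬◇(b ∧ c), u
6. □c ∨ ◇(b ∧ c), u
7. ¬(b ∧ c), u
8. ◇(b ∧ c), u
9. ¬c, u
10. ¬c, v
11. □c ∨ ◇(b ∧ c), v
12. ¬(b ∧ c), v
13. ◇(b ∧ c), v
14. b ∧ c, w
15. b, w
16. c, w
17. □c ∨ ◇(b ∧ c), w
18. ¬(b ∧ c), w
19. ◇(b ∧ c), w
20. ¬c, w
Accessibility: uRu, uRv, uRw, vRv, wRw
Branch closes: c and ¬c both at w.
(One branch shown.) All branches close.

Unsatisfiable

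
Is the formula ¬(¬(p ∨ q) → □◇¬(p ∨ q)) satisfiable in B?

1. ¬(¬(p ∨ q) → □◇¬(p ∨ q)), 0
2. ¬(p ∨ q), 0
3. ¬□◇¬(p ∨ q), 0
4. ¬p, 0
5. ¬q, 0
6. ¬◇¬(p ∨ q), 1
7. p ∨ q, 0
8. p ∨ q, 1
9. q, 0
Accessibility: 0R0, 0R1, 1R0, 1R1
Branch closes: q and ¬q both at 0.
All branches of the tableau close; one closing branch shown above.

Unsatisfiable (every branch closes)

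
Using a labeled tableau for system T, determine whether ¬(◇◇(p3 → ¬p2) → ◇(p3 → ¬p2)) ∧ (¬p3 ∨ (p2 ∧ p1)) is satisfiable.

Satisfiable

1. ¬(◇◇(p3 → ¬p2) → ◇(p3 → ¬p2)) ∧ (¬p3 ∨ (p2 ∧ p1)), u
2. ¬(◇◇(p3 → ¬p2) → ◇(p3 → ¬p2)), u   [∧-rule on 1]
3. ¬p3 ∨ (p2 ∧ p1), u   [∧-rule on 1]
4. ◇◇(p3 → ¬p2), u   [¬→-rule on 2]
5. ¬◇(p3 → ¬p2), u   [¬→-rule on 2]
6. ¬(p3 → ¬p2), u   [¬◇-rule on 5 via uRu]
7. p3, u   [¬→-rule on 6]
8. p2, u   [¬→-rule on 6]
9. p2 ∧ p1, u   [∨-rule on 3 (branches; this branch)]
10. p1, u   [∧-rule on 9]
11. ◇(p3 → ¬p2), v   [◇-rule on 4: fresh world v, uRv]
12. ¬(p3 → ¬p2), v   [¬◇-rule on 5 via uRv]
13. p3, v   [¬→-rule on 12]
14. p2, v   [¬→-rule on 12]
15. p3 → ¬p2, w   [◇-rule on 11: fresh world w, vRw]
16. ¬p2, w   [→-rule on 15 (branches; this branch)]
Accessibility: uRu, uRv, vRv, vRw, wRw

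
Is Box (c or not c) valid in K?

Tableau for the negation not Box (c or not c):
1. not Box (c or not c), w0
2. not (c or not c), w1
3. not c, w1
4. c, w1
Accessibility: w0Rw1
Branch closes: c and not c both at w1.
Every branch of the negation's tableau closes; the branch above is one of them.

Yes, valid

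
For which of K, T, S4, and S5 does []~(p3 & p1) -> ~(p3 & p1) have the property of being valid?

T, S4, S5

T-tableau for the negation ~([]~(p3 & p1) -> ~(p3 & p1)):
1. ~([]~(p3 & p1) -> ~(p3 & p1)), u
2. []~(p3 & p1), u   [~->-rule on 1]
3. p3 & p1, u   [~->-rule on 1]
4. p3, u   [&-rule on 3]
5. p1, u   [&-rule on 3]
6. ~(p3 & p1), u   [[]-rule on 2 via uRu]
7. ~p1, u   [~&-rule on 6 (branches; this branch)]
Accessibility: uRu
Branch closes: p1 and ~p1 both at u.
Every branch closes (one shown): valid in T, hence also in S4, S5 (every theorem of T is a theorem of S4 and S5).
K-tableau for the negation ~([]~(p3 & p1) -> ~(p3 & p1)):
1. ~([]~(p3 & p1) -> ~(p3 & p1)), u
2. []~(p3 & p1), u   [~->-rule on 1]
3. p3 & p1, u   [~->-rule on 1]
4. p3, u   [&-rule on 3]
5. p1, u   [&-rule on 3]
Complete open branch: countermodel on a K-frame, so not valid in K.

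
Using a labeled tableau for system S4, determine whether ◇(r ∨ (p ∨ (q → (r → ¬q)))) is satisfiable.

1. ◇(r ∨ (p ∨ (q → (r → ¬q)))), w0
2. r ∨ (p ∨ (q → (r → ¬q))), w1
3. p ∨ (q → (r → ¬q)), w1
4. q → (r → ¬q), w1
5. r → ¬q, w1
6. ¬q, w1
Accessibility: w0Rw0, w0Rw1, w1Rw1

Yes, satisfiable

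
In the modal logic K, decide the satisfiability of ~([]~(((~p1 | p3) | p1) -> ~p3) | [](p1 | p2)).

Yes, satisfiable

1. ~([]~(((~p1 | p3) | p1) -> ~p3) | [](p1 | p2)), u
2. ~[]~(((~p1 | p3) | p1) -> ~p3), u
3. ~[](p1 | p2), u
4. ((~p1 | p3) | p1) -> ~p3, v
5. ~p3, v
6. ~(p1 | p2), w
7. ~p1, w
8. ~p2, w
Accessibility: uRv, uRw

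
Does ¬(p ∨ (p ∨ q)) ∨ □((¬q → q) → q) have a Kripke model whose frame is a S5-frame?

1. ¬(p ∨ (p ∨ q)) ∨ □((¬q → q) → q), w0
2. □((¬q → q) → q), w0
3. (¬q → q) → q, w0
4. q, w0
Accessibility: w0Rw0

Satisfiable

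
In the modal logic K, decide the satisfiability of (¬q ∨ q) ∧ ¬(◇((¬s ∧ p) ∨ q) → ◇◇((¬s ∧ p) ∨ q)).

1. (¬q ∨ q) ∧ ¬(◇((¬s ∧ p) ∨ q) → ◇◇((¬s ∧ p) ∨ q)), 0
2. ¬q ∨ q, 0
3. ¬(◇((¬s ∧ p) ∨ q) → ◇◇((¬s ∧ p) ∨ q)), 0
4. ◇((¬s ∧ p) ∨ q), 0
5. ¬◇◇((¬s ∧ p) ∨ q), 0
6. q, 0
7. (¬s ∧ p) ∨ q, 1
8. ¬◇((¬s ∧ p) ∨ q), 1
9. q, 1
Accessibility: 0R1

Satisfiable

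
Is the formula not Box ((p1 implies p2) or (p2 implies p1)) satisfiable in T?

1. not Box ((p1 implies p2) or (p2 implies p1)), 0
2. not ((p1 implies p2) or (p2 implies p1)), 1
3. not (p1 implies p2), 1
4. not (p2 implies p1), 1
5. p1, 1
6. not p2, 1
7. p2, 1
8. not p1, 1
Accessibility: 0R0, 0R1, 1R1
Branch closes: p2 and not p2 both at 1.
Every branch closes; the branch above is one of them.

Unsatisfiable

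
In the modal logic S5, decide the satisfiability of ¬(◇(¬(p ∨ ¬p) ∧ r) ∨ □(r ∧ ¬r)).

1. ¬(◇(¬(p ∨ ¬p) ∧ r) ∨ □(r ∧ ¬r)), 0
2. ¬◇(¬(p ∨ ¬p) ∧ r), 0
3. ¬□(r ∧ ¬r), 0
4. ¬(¬(p ∨ ¬p) ∧ r), 0
5. ¬r, 0
6. ¬(r ∧ ¬r), 1
7. ¬(¬(p ∨ ¬p) ∧ r), 1
8. r, 1
9. p ∨ ¬p, 1
10. ¬p, 1
Accessibility: 0R0, 0R1, 1R0, 1R1

Satisfiable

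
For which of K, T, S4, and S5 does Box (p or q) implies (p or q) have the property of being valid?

T, S4, S5

T-tableau for the negation not (Box (p or q) implies (p or q)):
1. not (Box (p or q) implies (p or q)), 0
2. Box (p or q), 0   [neg-implies-rule on 1]
3. not (p or q), 0   [neg-implies-rule on 1]
4. not p, 0   [neg-or-rule on 3]
5. not q, 0   [neg-or-rule on 3]
6. p or q, 0   [Box-rule on 2 via 0R0]
7. q, 0   [or-rule on 6 (branches; this branch)]
Accessibility: 0R0
Branch closes: q and not q both at 0.
Every branch closes (one shown): valid in T, hence also in S4, S5 (every theorem of T is a theorem of S4 and S5).
K-tableau for the negation not (Box (p or q) implies (p or q)):
1. not (Box (p or q) implies (p or q)), 0
2. Box (p or q), 0   [neg-implies-rule on 1]
3. not (p or q), 0   [neg-implies-rule on 1]
4. not p, 0   [neg-or-rule on 3]
5. not q, 0   [neg-or-rule on 3]
Complete open branch: countermodel on a K-frame, so not valid in K.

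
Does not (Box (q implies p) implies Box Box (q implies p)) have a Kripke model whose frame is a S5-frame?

No, unsatisfiable

1. not (Box (q implies p) implies Box Box (q implies p)), w0
2. Box (q implies p), w0   [neg-implies-rule on 1]
3. not Box Box (q implies p), w0   [neg-implies-rule on 1]
4. q implies p, w0   [Box-rule on 2 via w0Rw0]
5. p, w0   [implies-rule on 4 (branches; this branch)]
6. not Box (q implies p), w1   [neg-Box-rule on 3: fresh world w1, w0Rw1]
7. q implies p, w1   [Box-rule on 2 via w0Rw1]
8. p, w1   [implies-rule on 7 (branches; this branch)]
9. not (q implies p), w2   [neg-Box-rule on 6: fresh world w2, w1Rw2]
10. q, w2   [neg-implies-rule on 9]
11. not p, w2   [neg-implies-rule on 9]
12. q implies p, w2   [Box-rule on 2 via w0Rw2]
13. p, w2   [implies-rule on 12 (branches; this branch)]
Accessibility: w0Rw0, w0Rw1, w0Rw2, w1Rw0, w1Rw1, w1Rw2, w2Rw0, w2Rw1, w2Rw2
Branch closes: p and not p both at w2.
Every branch closes; the branch above is one of them.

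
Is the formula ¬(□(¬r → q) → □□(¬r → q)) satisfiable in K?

1. ¬(□(¬r → q) → □□(¬r → q)), u
2. □(¬r → q), u   [¬→-rule on 1]
3. ¬□□(¬r → q), u   [¬→-rule on 1]
4. ¬□(¬r → q), v   [¬□-rule on 3: fresh world v, uRv]
5. ¬r → q, v   [□-rule on 2 via uRv]
6. q, v   [→-rule on 5 (branches; this branch)]
7. ¬(¬r → q), w   [¬□-rule on 4: fresh world w, vRw]
8. ¬r, w   [¬→-rule on 7]
9. ¬q, w   [¬→-rule on 7]
Accessibility: uRv, vRw

Yes, satisfiable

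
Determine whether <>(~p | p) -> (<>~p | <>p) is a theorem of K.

Valid in K

Tableau for the negation ~(<>(~p | p) -> (<>~p | <>p)):
1. ~(<>(~p | p) -> (<>~p | <>p)), u
2. <>(~p | p), u   [~->-rule on 1]
3. ~(<>~p | <>p), u   [~->-rule on 1]
4. ~<>~p, u   [~|-rule on 3]
5. ~<>p, u   [~|-rule on 3]
6. ~p | p, v   [<>-rule on 2: fresh world v, uRv]
7. p, v   [~<>-rule on 4 via uRv]
8. ~p, v   [~<>-rule on 5 via uRv]
Accessibility: uRv
Branch closes: p and ~p both at v.
Every branch of the negation's tableau closes; the branch above is one of them.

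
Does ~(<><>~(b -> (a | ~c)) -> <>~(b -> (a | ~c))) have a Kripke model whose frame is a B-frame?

1. ~(<><>~(b -> (a | ~c)) -> <>~(b -> (a | ~c))), 0
2. <><>~(b -> (a | ~c)), 0   [~->-rule on 1]
3. ~<>~(b -> (a | ~c)), 0   [~->-rule on 1]
4. b -> (a | ~c), 0   [~<>-rule on 3 via 0R0]
5. a | ~c, 0   [->-rule on 4 (branches; this branch)]
6. ~c, 0   [|-rule on 5 (branches; this branch)]
7. <>~(b -> (a | ~c)), 1   [<>-rule on 2: fresh world 1, 0R1]
8. b -> (a | ~c), 1   [~<>-rule on 3 via 0R1]
9. a | ~c, 1   [->-rule on 8 (branches; this branch)]
10. ~c, 1   [|-rule on 9 (branches; this branch)]
11. ~(b -> (a | ~c)), 2   [<>-rule on 7: fresh world 2, 1R2]
12. b, 2   [~->-rule on 11]
13. ~(a | ~c), 2   [~->-rule on 11]
14. ~a, 2   [~|-rule on 13]
15. c, 2   [~|-rule on 13]
Accessibility: 0R0, 0R1, 1R0, 1R1, 1R2, 2R1, 2R2

Satisfiable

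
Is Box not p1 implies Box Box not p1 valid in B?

Not valid

Tableau for the negation not (Box not p1 implies Box Box not p1):
1. not (Box not p1 implies Box Box not p1), w0
2. Box not p1, w0
3. not Box Box not p1, w0
4. not p1, w0
5. not Box not p1, w1
6. not p1, w1
7. p1, w2
Accessibility: w0Rw0, w0Rw1, w1Rw0, w1Rw1, w1Rw2, w2Rw1, w2Rw2
The negation has an open branch (countermodel exists).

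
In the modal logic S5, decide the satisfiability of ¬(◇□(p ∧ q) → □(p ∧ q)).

Unsatisfiable (every branch closes)

1. ¬(◇□(p ∧ q) → □(p ∧ q)), w0
2. ◇□(p ∧ q), w0   [¬→-rule on 1]
3. ¬□(p ∧ q), w0   [¬→-rule on 1]
4. □(p ∧ q), w1   [◇-rule on 2: fresh world w1, w0Rw1]
5. p ∧ q, w0   [□-rule on 4 via w1Rw0]
6. p, w0   [∧-rule on 5]
7. q, w0   [∧-rule on 5]
8. p ∧ q, w1   [□-rule on 4 via w1Rw1]
9. p, w1   [∧-rule on 8]
10. q, w1   [∧-rule on 8]
11. ¬(p ∧ q), w2   [¬□-rule on 3: fresh world w2, w0Rw2]
12. p ∧ q, w2   [□-rule on 4 via w1Rw2]
13. p, w2   [∧-rule on 12]
14. q, w2   [∧-rule on 12]
15. ¬q, w2   [¬∧-rule on 11 (branches; this branch)]
Accessibility: w0Rw0, w0Rw1, w0Rw2, w1Rw0, w1Rw1, w1Rw2, w2Rw0, w2Rw1, w2Rw2
Branch closes: q and ¬q both at w2.
(One branch shown.) All branches close.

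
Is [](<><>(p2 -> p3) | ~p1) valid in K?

Not valid

Tableau for the negation ~[](<><>(p2 -> p3) | ~p1):
1. ~[](<><>(p2 -> p3) | ~p1), u
2. ~(<><>(p2 -> p3) | ~p1), v   [~[]-rule on 1: fresh world v, uRv]
3. ~<><>(p2 -> p3), v   [~|-rule on 2]
4. p1, v   [~|-rule on 2]
Accessibility: uRv
The negation has an open branch (countermodel exists).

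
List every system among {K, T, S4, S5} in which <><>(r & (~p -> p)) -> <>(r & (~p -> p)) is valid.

S4-tableau for the negation ~(<><>(r & (~p -> p)) -> <>(r & (~p -> p))):
1. ~(<><>(r & (~p -> p)) -> <>(r & (~p -> p))), 0
2. <><>(r & (~p -> p)), 0
3. ~<>(r & (~p -> p)), 0
4. ~(r & (~p -> p)), 0
5. ~(~p -> p), 0
6. ~p, 0
7. <>(r & (~p -> p)), 1
8. ~(r & (~p -> p)), 1
9. ~(~p -> p), 1
10. ~p, 1
11. r & (~p -> p), 2
12. r, 2
13. ~p -> p, 2
14. ~(r & (~p -> p)), 2
15. p, 2
16. ~(~p -> p), 2
17. ~p, 2
Accessibility: 0R0, 0R1, 0R2, 1R1, 1R2, 2R2
Branch closes: p and ~p both at 2.
Every branch closes (one shown): valid in S4, hence also in S5 (every theorem of S4 is a theorem of S5).
T-tableau for the negation ~(<><>(r & (~p -> p)) -> <>(r & (~p -> p))):
1. ~(<><>(r & (~p -> p)) -> <>(r & (~p -> p))), 0
2. <><>(r & (~p -> p)), 0
3. ~<>(r & (~p -> p)), 0
4. ~(r & (~p -> p)), 0
5. ~(~p -> p), 0
6. ~p, 0
7. <>(r & (~p -> p)), 1
8. ~(r & (~p -> p)), 1
9. ~(~p -> p), 1
10. ~p, 1
11. r & (~p -> p), 2
12. r, 2
13. ~p -> p, 2
14. p, 2
Accessibility: 0R0, 0R1, 1R1, 1R2, 2R2
Complete open branch: countermodel on a T-frame, so not valid in T, nor in K (the same frame is also a K-frame).

S4, S5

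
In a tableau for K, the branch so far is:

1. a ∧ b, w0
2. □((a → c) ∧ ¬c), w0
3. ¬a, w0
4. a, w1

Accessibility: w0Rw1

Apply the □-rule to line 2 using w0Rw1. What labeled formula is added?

(a → c) ∧ ¬c, w1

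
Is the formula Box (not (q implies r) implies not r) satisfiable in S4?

1. Box (not (q implies r) implies not r), 0
2. not (q implies r) implies not r, 0
3. not r, 0
Accessibility: 0R0

Yes, satisfiable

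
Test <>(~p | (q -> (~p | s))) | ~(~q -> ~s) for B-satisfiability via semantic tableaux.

Satisfiable

1. <>(~p | (q -> (~p | s))) | ~(~q -> ~s), u
2. ~(~q -> ~s), u
3. ~q, u
4. s, u
Accessibility: uRu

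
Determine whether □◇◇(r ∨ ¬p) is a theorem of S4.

Tableau for the negation ¬□◇◇(r ∨ ¬p):
1. ¬□◇◇(r ∨ ¬p), 0
2. ¬◇◇(r ∨ ¬p), 1   [¬□-rule on 1: fresh world 1, 0R1]
3. ¬◇(r ∨ ¬p), 1   [¬◇-rule on 2 via 1R1]
4. ¬(r ∨ ¬p), 1   [¬◇-rule on 3 via 1R1]
5. ¬r, 1   [¬∨-rule on 4]
6. p, 1   [¬∨-rule on 4]
Accessibility: 0R0, 0R1, 1R1
The negation has an open branch (countermodel exists).

No, not valid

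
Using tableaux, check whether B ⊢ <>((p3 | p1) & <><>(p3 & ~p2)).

No, not valid

Tableau for the negation ~<>((p3 | p1) & <><>(p3 & ~p2)):
1. ~<>((p3 | p1) & <><>(p3 & ~p2)), u
2. ~((p3 | p1) & <><>(p3 & ~p2)), u
3. ~<><>(p3 & ~p2), u
4. ~<>(p3 & ~p2), u
5. ~(p3 & ~p2), u
6. p2, u
Accessibility: uRu
The negation has an open branch (countermodel exists).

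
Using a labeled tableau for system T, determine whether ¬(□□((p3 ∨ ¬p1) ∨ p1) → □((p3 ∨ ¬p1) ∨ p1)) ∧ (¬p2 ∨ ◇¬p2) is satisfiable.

No, unsatisfiable

1. ¬(□□((p3 ∨ ¬p1) ∨ p1) → □((p3 ∨ ¬p1) ∨ p1)) ∧ (¬p2 ∨ ◇¬p2), w0
2. ¬(□□((p3 ∨ ¬p1) ∨ p1) → □((p3 ∨ ¬p1) ∨ p1)), w0   [∧-rule on 1]
3. ¬p2 ∨ ◇¬p2, w0   [∧-rule on 1]
4. □□((p3 ∨ ¬p1) ∨ p1), w0   [¬→-rule on 2]
5. ¬□((p3 ∨ ¬p1) ∨ p1), w0   [¬→-rule on 2]
6. □((p3 ∨ ¬p1) ∨ p1), w0   [□-rule on 4 via w0Rw0]
7. (p3 ∨ ¬p1) ∨ p1, w0   [□-rule on 6 via w0Rw0]
8. ◇¬p2, w0   [∨-rule on 3 (branches; this branch)]
9. p3 ∨ ¬p1, w0   [∨-rule on 7 (branches; this branch)]
10. ¬p1, w0   [∨-rule on 9 (branches; this branch)]
11. ¬((p3 ∨ ¬p1) ∨ p1), w1   [¬□-rule on 5: fresh world w1, w0Rw1]
12. ¬(p3 ∨ ¬p1), w1   [¬∨-rule on 11]
13. ¬p1, w1   [¬∨-rule on 11]
14. ¬p3, w1   [¬∨-rule on 12]
15. p1, w1   [¬∨-rule on 12]
Accessibility: w0Rw0, w0Rw1, w1Rw1
Branch closes: p1 and ¬p1 both at w1.
(One branch shown.) All branches close.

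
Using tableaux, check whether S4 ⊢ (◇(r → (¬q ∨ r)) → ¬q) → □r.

Not valid

Tableau for the negation ¬((◇(r → (¬q ∨ r)) → ¬q) → □r):
1. ¬((◇(r → (¬q ∨ r)) → ¬q) → □r), 0
2. ◇(r → (¬q ∨ r)) → ¬q, 0
3. ¬□r, 0
4. ¬q, 0
5. ¬r, 1
Accessibility: 0R0, 0R1, 1R1
The negation has an open branch (countermodel exists).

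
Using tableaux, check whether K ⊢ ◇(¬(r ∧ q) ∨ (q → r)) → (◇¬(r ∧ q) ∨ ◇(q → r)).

Tableau for the negation ¬(◇(¬(r ∧ q) ∨ (q → r)) → (◇¬(r ∧ q) ∨ ◇(q → r))):
1. ¬(◇(¬(r ∧ q) ∨ (q → r)) → (◇¬(r ∧ q) ∨ ◇(q → r))), 0
2. ◇(¬(r ∧ q) ∨ (q → r)), 0   [¬→-rule on 1]
3. ¬(◇¬(r ∧ q) ∨ ◇(q → r)), 0   [¬→-rule on 1]
4. ¬◇¬(r ∧ q), 0   [¬∨-rule on 3]
5. ¬◇(q → r), 0   [¬∨-rule on 3]
6. ¬(r ∧ q) ∨ (q → r), 1   [◇-rule on 2: fresh world 1, 0R1]
7. r ∧ q, 1   [¬◇-rule on 4 via 0R1]
8. r, 1   [∧-rule on 7]
9. q, 1   [∧-rule on 7]
10. ¬(q → r), 1   [¬◇-rule on 5 via 0R1]
11. ¬r, 1   [¬→-rule on 10]
Accessibility: 0R1
Branch closes: r and ¬r both at 1.
Every branch of the negation's tableau closes; the branch above is one of them.

Yes, valid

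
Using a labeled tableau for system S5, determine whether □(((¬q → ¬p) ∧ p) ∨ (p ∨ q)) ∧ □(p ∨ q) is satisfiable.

Satisfiable

1. □(((¬q → ¬p) ∧ p) ∨ (p ∨ q)) ∧ □(p ∨ q), u
2. □(((¬q → ¬p) ∧ p) ∨ (p ∨ q)), u
3. □(p ∨ q), u
4. ((¬q → ¬p) ∧ p) ∨ (p ∨ q), u
5. p ∨ q, u
6. q, u
Accessibility: uRu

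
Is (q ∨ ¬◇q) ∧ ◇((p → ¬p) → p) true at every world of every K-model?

Invalid (countermodel exists)

Tableau for the negation ¬((q ∨ ¬◇q) ∧ ◇((p → ¬p) → p)):
1. ¬((q ∨ ¬◇q) ∧ ◇((p → ¬p) → p)), 0
2. ¬◇((p → ¬p) → p), 0
The negation has an open branch (countermodel exists).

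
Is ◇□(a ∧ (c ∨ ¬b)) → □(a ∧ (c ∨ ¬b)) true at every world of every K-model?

Tableau for the negation ¬(◇□(a ∧ (c ∨ ¬b)) → □(a ∧ (c ∨ ¬b))):
1. ¬(◇□(a ∧ (c ∨ ¬b)) → □(a ∧ (c ∨ ¬b))), w0
2. ◇□(a ∧ (c ∨ ¬b)), w0
3. ¬□(a ∧ (c ∨ ¬b)), w0
4. □(a ∧ (c ∨ ¬b)), w1
5. ¬(a ∧ (c ∨ ¬b)), w2
6. ¬(c ∨ ¬b), w2
7. ¬c, w2
8. b, w2
Accessibility: w0Rw1, w0Rw2
The negation has an open branch (countermodel exists).

Invalid (countermodel exists)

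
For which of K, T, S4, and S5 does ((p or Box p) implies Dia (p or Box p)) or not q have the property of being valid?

T, S4, S5

T-tableau for the negation not (((p or Box p) implies Dia (p or Box p)) or not q):
1. not (((p or Box p) implies Dia (p or Box p)) or not q), 0
2. not ((p or Box p) implies Dia (p or Box p)), 0
3. q, 0
4. p or Box p, 0
5. not Dia (p or Box p), 0
6. not (p or Box p), 0
7. not p, 0
8. not Box p, 0
9. Box p, 0
10. p, 0
Accessibility: 0R0
Branch closes: p and not p both at 0.
Every branch closes (one shown): valid in T, hence also in S4, S5 (every theorem of T is a theorem of S4 and S5).
K-tableau for the negation not (((p or Box p) implies Dia (p or Box p)) or not q):
1. not (((p or Box p) implies Dia (p or Box p)) or not q), 0
2. not ((p or Box p) implies Dia (p or Box p)), 0
3. q, 0
4. p or Box p, 0
5. not Dia (p or Box p), 0
6. Box p, 0
Complete open branch: countermodel on a K-frame, so not valid in K.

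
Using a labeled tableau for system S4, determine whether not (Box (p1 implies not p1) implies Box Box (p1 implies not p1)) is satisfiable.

1. not (Box (p1 implies not p1) implies Box Box (p1 implies not p1)), u
2. Box (p1 implies not p1), u   [neg-implies-rule on 1]
3. not Box Box (p1 implies not p1), u   [neg-implies-rule on 1]
4. p1 implies not p1, u   [Box-rule on 2 via uRu]
5. not p1, u   [implies-rule on 4 (branches; this branch)]
6. not Box (p1 implies not p1), v   [neg-Box-rule on 3: fresh world v, uRv]
7. p1 implies not p1, v   [Box-rule on 2 via uRv]
8. not p1, v   [implies-rule on 7 (branches; this branch)]
9. not (p1 implies not p1), w   [neg-Box-rule on 6: fresh world w, vRw]
10. p1, w   [neg-implies-rule on 9]
11. p1 implies not p1, w   [Box-rule on 2 via uRw]
12. not p1, w   [implies-rule on 11 (branches; this branch)]
Accessibility: uRu, uRv, uRw, vRv, vRw, wRw
Branch closes: p1 and not p1 both at w.
Every branch closes; the branch above is one of them.

Unsatisfiable (every branch closes)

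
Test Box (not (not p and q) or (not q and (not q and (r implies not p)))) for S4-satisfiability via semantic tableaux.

1. Box (not (not p and q) or (not q and (not q and (r implies not p)))), w0
2. not (not p and q) or (not q and (not q and (r implies not p))), w0
3. not q and (not q and (r implies not p)), w0
4. not q, w0
5. not q and (r implies not p), w0
6. r implies not p, w0
7. not p, w0
Accessibility: w0Rw0

Satisfiable (open branch found)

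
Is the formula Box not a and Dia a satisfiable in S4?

1. Box not a and Dia a, 0
2. Box not a, 0
3. Dia a, 0
4. not a, 0
5. a, 1
6. not a, 1
Accessibility: 0R0, 0R1, 1R1
Branch closes: a and not a both at 1.
All branches of the tableau close; one closing branch shown above.

Unsatisfiable (every branch closes)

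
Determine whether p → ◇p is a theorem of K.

Tableau for the negation ¬(p → ◇p):
1. ¬(p → ◇p), u
2. p, u
3. ¬◇p, u
The negation has an open branch (countermodel exists).

No, not valid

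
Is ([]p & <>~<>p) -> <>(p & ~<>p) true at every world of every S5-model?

Valid

Tableau for the negation ~(([]p & <>~<>p) -> <>(p & ~<>p)):
1. ~(([]p & <>~<>p) -> <>(p & ~<>p)), 0
2. []p & <>~<>p, 0
3. ~<>(p & ~<>p), 0
4. []p, 0
5. <>~<>p, 0
6. ~(p & ~<>p), 0
7. p, 0
8. <>p, 0
9. ~<>p, 1
10. ~(p & ~<>p), 1
11. p, 1
12. ~p, 0
Accessibility: 0R0, 0R1, 1R0, 1R1
Branch closes: p and ~p both at 0.
Every branch of the negation's tableau closes; the branch above is one of them.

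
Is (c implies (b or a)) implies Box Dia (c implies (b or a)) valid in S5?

Yes, valid

Tableau for the negation not ((c implies (b or a)) implies Box Dia (c implies (b or a))):
1. not ((c implies (b or a)) implies Box Dia (c implies (b or a))), u
2. c implies (b or a), u   [neg-implies-rule on 1]
3. not Box Dia (c implies (b or a)), u   [neg-implies-rule on 1]
4. b or a, u   [implies-rule on 2 (branches; this branch)]
5. a, u   [or-rule on 4 (branches; this branch)]
6. not Dia (c implies (b or a)), v   [neg-Box-rule on 3: fresh world v, uRv]
7. not (c implies (b or a)), u   [neg-Dia-rule on 6 via vRu]
8. c, u   [neg-implies-rule on 7]
9. not (b or a), u   [neg-implies-rule on 7]
10. not b, u   [neg-or-rule on 9]
11. not a, u   [neg-or-rule on 9]
Accessibility: uRu, uRv, vRu, vRv
Branch closes: a and not a both at u.
Every branch of the negation's tableau closes; the branch above is one of them.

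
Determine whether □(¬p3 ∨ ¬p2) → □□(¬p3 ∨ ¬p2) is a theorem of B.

No, not valid

Tableau for the negation ¬(□(¬p3 ∨ ¬p2) → □□(¬p3 ∨ ¬p2)):
1. ¬(□(¬p3 ∨ ¬p2) → □□(¬p3 ∨ ¬p2)), 0
2. □(¬p3 ∨ ¬p2), 0
3. ¬□□(¬p3 ∨ ¬p2), 0
4. ¬p3 ∨ ¬p2, 0
5. ¬p2, 0
6. ¬□(¬p3 ∨ ¬p2), 1
7. ¬p3 ∨ ¬p2, 1
8. ¬p2, 1
9. ¬(¬p3 ∨ ¬p2), 2
10. p3, 2
11. p2, 2
Accessibility: 0R0, 0R1, 1R0, 1R1, 1R2, 2R1, 2R2
The negation has an open branch (countermodel exists).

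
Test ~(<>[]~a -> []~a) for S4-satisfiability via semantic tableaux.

Satisfiable

1. ~(<>[]~a -> []~a), 0
2. <>[]~a, 0
3. ~[]~a, 0
4. []~a, 1
5. ~a, 1
6. a, 2
Accessibility: 0R0, 0R1, 0R2, 1R1, 2R2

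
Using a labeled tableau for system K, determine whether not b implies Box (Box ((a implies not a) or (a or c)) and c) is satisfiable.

1. not b implies Box (Box ((a implies not a) or (a or c)) and c), u
2. Box (Box ((a implies not a) or (a or c)) and c), u

Satisfiable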